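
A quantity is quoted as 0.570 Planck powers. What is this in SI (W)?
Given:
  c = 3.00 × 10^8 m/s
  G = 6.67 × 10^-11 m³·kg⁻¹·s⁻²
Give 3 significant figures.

One Planck power: P_P = c⁵/G = 3.64 × 10^52 W.
0.570 × 3.64 × 10^52 W = 2.08 × 10^52 W

2.08 × 10^52 W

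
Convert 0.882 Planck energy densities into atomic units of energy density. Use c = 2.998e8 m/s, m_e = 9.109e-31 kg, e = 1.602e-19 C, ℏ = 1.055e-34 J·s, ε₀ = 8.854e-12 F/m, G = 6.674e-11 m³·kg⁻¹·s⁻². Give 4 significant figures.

Planck energy density: u_P = c⁷/(ℏG²) = 4.632e113 J/m³
atomic unit of energy density: u_au = E_h/a₀³ = m_e⁴e¹⁰/((4πε₀)⁵ℏ⁸) = 2.929e13 J/m³
0.882 × 4.632e113 / 2.929e13 = 1.395e100

1.395e100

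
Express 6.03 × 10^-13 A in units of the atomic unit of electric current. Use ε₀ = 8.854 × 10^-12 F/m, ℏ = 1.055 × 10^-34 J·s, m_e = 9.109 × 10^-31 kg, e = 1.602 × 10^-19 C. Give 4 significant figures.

atomic unit of electric current: I_au = e E_h/ℏ = m_e e⁵/((4πε₀)²ℏ³) = 6.612 × 10^-3 A.
6.03 × 10^-13 / 6.612 × 10^-3 = 9.120 × 10^-11

9.120 × 10^-11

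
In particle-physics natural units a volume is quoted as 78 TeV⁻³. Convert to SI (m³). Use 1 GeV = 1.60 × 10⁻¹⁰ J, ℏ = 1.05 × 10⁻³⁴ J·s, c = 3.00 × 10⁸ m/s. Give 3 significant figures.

5.95 × 10⁻⁵⁵ m³

Volume is [L]³ = [E]⁻³·(ℏc)³.
1 GeV⁻³ → (ℏc)³ × (1 GeV in J)⁻³ = 7.63 × 10⁻⁴⁸ m³.
Convert the energy scale: 78 TeV⁻³ = 7.80 × 10⁻⁸ GeV⁻³.
Result: 7.80 × 10⁻⁸ × 7.63 × 10⁻⁴⁸ = 5.95 × 10⁻⁵⁵ m³.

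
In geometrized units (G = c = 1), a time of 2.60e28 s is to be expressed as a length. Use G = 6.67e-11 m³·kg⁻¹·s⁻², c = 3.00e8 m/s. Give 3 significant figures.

7.80e36 m

Time → length via c.
2.60e28 s × (c) = 7.80e36 m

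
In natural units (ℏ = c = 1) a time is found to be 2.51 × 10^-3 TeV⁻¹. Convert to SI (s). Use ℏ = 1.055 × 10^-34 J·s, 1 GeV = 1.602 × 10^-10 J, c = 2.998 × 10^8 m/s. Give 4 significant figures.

A time is [E]⁻¹ in ℏ=c=1; restore one factor of ℏ.
1 GeV⁻¹ → ℏ × (1 GeV in J)⁻¹ = 6.586 × 10^-25 s.
Convert the energy scale: 2.51 × 10^-3 TeV⁻¹ = 2.51 × 10^-6 GeV⁻¹.
Result: 2.51 × 10^-6 × 6.586 × 10^-25 = 1.653 × 10^-30 s.

1.653 × 10^-30 s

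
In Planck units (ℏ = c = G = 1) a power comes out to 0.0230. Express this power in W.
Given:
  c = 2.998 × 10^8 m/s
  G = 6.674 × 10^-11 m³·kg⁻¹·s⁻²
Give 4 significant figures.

8.346 × 10^50 W

One Planck power: P_P = c⁵/G = 3.629 × 10^52 W.
0.0230 × 3.629 × 10^52 W = 8.346 × 10^50 W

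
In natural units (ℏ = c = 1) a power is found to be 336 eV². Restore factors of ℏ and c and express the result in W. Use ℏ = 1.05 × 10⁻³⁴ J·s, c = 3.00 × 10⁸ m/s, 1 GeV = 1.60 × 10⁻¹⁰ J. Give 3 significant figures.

Power is [E]/[T] = [E]²/ℏ.
1 GeV² → 1/ℏ × (1 GeV in J)² = 2.44 × 10¹⁴ W.
Convert the energy scale: 336 eV² = 3.36 × 10⁻¹⁶ GeV².
Result: 3.36 × 10⁻¹⁶ × 2.44 × 10¹⁴ = 0.0819 W.

0.0819 W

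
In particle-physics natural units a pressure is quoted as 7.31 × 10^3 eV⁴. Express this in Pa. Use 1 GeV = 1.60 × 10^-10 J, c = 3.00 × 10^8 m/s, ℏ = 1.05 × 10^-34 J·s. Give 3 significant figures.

Pressure is [E]/[L]³ = [E]⁴/(ℏc)³.
1 GeV⁴ → 1/(ℏc)³ × (1 GeV in J)⁴ = 2.10 × 10^37 Pa.
Convert the energy scale: 7.31 × 10^3 eV⁴ = 7.31 × 10^-33 GeV⁴.
Result: 7.31 × 10^-33 × 2.10 × 10^37 = 1.53 × 10^5 Pa.

1.53 × 10^5 Pa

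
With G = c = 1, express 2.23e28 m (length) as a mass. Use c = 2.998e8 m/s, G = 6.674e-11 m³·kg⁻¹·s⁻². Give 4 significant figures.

Length → mass via c²/G.
2.23e28 m × (c²/G) = 3.003e55 kg

3.003e55 kg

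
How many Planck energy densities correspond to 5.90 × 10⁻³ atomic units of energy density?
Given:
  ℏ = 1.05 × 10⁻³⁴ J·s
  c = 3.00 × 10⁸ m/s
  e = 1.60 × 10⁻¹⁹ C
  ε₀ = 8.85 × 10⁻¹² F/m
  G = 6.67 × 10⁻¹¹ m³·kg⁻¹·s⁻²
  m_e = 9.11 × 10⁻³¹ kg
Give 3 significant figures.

3.80 × 10⁻¹⁰³

atomic unit of energy density: u_au = E_h/a₀³ = m_e⁴e¹⁰/((4πε₀)⁵ℏ⁸) = 3.01 × 10¹³ J/m³
Planck energy density: u_P = c⁷/(ℏG²) = 4.68 × 10¹¹³ J/m³
5.90 × 10⁻³ × 3.01 × 10¹³ / 4.68 × 10¹¹³ = 3.80 × 10⁻¹⁰³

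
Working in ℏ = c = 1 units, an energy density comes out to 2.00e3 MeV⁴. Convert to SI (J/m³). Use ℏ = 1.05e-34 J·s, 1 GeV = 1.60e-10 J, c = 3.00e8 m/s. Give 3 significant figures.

[E]/[L]³ = [E]⁴/(ℏc)³; restore (ℏc)⁻³.
1 GeV⁴ → 1/(ℏc)³ × (1 GeV in J)⁴ = 2.10e37 J/m³.
Convert the energy scale: 2.00e3 MeV⁴ = 2.00e-9 GeV⁴.
Result: 2.00e-9 × 2.10e37 = 4.19e28 J/m³.

4.19e28 J/m³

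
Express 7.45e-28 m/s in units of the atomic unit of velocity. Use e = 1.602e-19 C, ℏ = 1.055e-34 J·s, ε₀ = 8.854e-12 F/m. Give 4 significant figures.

3.407e-34

atomic unit of velocity: v_au = e²/(4πε₀ℏ) = 2.186e6 m/s.
7.45e-28 / 2.186e6 = 3.407e-34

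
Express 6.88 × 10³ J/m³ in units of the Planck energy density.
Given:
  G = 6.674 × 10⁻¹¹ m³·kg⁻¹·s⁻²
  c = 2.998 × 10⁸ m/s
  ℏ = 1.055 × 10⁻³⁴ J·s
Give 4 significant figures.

1.485 × 10⁻¹¹⁰

Planck energy density: u_P = c⁷/(ℏG²) = 4.632 × 10¹¹³ J/m³.
6.88 × 10³ / 4.632 × 10¹¹³ = 1.485 × 10⁻¹¹⁰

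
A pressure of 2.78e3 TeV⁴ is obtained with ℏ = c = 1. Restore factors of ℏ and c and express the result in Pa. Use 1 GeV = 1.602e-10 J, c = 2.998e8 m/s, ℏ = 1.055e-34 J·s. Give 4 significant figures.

Pressure is [E]/[L]³ = [E]⁴/(ℏc)³.
1 GeV⁴ → 1/(ℏc)³ × (1 GeV in J)⁴ = 2.082e37 Pa.
Convert the energy scale: 2.78e3 TeV⁴ = 2.78e15 GeV⁴.
Result: 2.78e15 × 2.082e37 = 5.787e52 Pa.

5.787e52 Pa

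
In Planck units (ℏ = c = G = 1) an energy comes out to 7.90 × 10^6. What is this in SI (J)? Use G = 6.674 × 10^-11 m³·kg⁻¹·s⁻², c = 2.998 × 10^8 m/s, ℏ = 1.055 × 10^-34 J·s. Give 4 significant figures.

1.546 × 10^16 J

One Planck energy: E_P = √(ℏc⁵/G) = 1.957 × 10^9 J.
7.90 × 10^6 × 1.957 × 10^9 J = 1.546 × 10^16 J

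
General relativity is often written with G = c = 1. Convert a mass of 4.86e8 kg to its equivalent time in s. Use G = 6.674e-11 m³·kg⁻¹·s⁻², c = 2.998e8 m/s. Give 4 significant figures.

1.204e-27 s

Mass → time via G/c³.
4.86e8 kg × (G/c³) = 1.204e-27 s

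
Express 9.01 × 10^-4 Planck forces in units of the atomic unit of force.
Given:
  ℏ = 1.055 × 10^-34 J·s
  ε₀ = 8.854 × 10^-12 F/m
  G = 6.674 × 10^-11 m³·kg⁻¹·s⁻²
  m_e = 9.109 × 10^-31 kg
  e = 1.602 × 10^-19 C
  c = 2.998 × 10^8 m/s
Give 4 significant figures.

Planck force: F_P = c⁴/G = 1.210 × 10^44 N
atomic unit of force: F_au = E_h/a₀ = m_e²e⁶/((4πε₀)³ℏ⁴) = 8.220 × 10^-8 N
9.01 × 10^-4 × 1.210 × 10^44 / 8.220 × 10^-8 = 1.327 × 10^48

1.327 × 10^48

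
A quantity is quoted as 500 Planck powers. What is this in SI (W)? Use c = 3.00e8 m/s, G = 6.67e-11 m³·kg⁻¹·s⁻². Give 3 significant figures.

1.82e55 W

One Planck power: P_P = c⁵/G = 3.64e52 W.
500 × 3.64e52 W = 1.82e55 W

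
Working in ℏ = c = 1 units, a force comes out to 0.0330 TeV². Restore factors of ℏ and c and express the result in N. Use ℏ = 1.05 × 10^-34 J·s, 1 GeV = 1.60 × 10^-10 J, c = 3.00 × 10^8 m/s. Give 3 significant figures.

Force is [E]/[L] = [E]²/(ℏc); restore (ℏc)⁻¹.
1 GeV² → 1/(ℏc) × (1 GeV in J)² = 8.13 × 10^5 N.
Convert the energy scale: 0.0330 TeV² = 3.30 × 10^4 GeV².
Result: 3.30 × 10^4 × 8.13 × 10^5 = 2.68 × 10^10 N.

2.68 × 10^10 N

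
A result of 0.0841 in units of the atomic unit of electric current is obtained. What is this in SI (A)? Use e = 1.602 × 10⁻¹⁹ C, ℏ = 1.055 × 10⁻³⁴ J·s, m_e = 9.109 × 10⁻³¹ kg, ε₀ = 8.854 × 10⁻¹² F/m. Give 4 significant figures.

One atomic unit of electric current: I_au = e E_h/ℏ = m_e e⁵/((4πε₀)²ℏ³) = 6.612 × 10⁻³ A.
0.0841 × 6.612 × 10⁻³ A = 5.561 × 10⁻⁴ A

5.561 × 10⁻⁴ A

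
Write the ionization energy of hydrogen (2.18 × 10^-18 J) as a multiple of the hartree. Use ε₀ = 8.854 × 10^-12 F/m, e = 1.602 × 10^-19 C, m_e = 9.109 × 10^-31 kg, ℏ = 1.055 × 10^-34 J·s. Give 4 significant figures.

hartree: E_h = m_e e⁴/(4πε₀ℏ)² = 4.354 × 10^-18 J.
2.18 × 10^-18 / 4.354 × 10^-18 = 0.5007

0.5007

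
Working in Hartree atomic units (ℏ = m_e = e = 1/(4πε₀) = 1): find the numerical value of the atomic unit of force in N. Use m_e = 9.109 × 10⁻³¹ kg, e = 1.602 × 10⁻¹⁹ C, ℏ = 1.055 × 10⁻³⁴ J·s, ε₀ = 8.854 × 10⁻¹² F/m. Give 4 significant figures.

From ℏ = m_e = e = 1/(4πε₀) = 1 the force scale is F_au = E_h/a₀ = m_e²e⁶/((4πε₀)³ℏ⁴).
E_h = 4.354 × 10⁻¹⁸ J
a₀ = 5.297 × 10⁻¹¹ m
E_h/a₀ = 8.220 × 10⁻⁸ N

8.220 × 10⁻⁸ N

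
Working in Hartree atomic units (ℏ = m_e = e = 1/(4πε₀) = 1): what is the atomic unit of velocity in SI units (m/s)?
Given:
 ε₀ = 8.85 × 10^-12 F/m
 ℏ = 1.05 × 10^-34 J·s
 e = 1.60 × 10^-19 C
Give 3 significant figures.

2.19 × 10^6 m/s

The unique combination of the constants set to 1 with dimensions of velocity is v_au = e²/(4πε₀ℏ).
  = 2.56 × 10^-38 / 1.17 × 10^-44
  = 2.19 × 10^6 m/s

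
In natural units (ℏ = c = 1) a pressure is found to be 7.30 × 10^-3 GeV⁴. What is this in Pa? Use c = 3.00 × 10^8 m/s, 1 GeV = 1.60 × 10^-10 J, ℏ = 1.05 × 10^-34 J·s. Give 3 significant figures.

1.53 × 10^35 Pa

Pressure is [E]/[L]³ = [E]⁴/(ℏc)³.
1 GeV⁴ → 1/(ℏc)³ × (1 GeV in J)⁴ = 2.10 × 10^37 Pa.
Result: 7.30 × 10^-3 × 2.10 × 10^37 = 1.53 × 10^35 Pa.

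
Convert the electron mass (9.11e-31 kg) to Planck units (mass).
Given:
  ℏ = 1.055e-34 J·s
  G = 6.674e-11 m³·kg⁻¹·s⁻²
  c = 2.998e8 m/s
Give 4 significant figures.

Planck mass: m_P = √(ℏc/G) = 2.177e-8 kg.
9.11e-31 / 2.177e-8 = 4.185e-23

4.185e-23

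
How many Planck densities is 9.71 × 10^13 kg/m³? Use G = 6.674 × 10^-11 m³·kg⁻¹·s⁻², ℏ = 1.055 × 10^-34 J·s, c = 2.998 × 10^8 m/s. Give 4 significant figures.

1.884 × 10^-83

Planck density: ρ_P = c⁵/(ℏG²) = 5.154 × 10^96 kg/m³.
9.71 × 10^13 / 5.154 × 10^96 = 1.884 × 10^-83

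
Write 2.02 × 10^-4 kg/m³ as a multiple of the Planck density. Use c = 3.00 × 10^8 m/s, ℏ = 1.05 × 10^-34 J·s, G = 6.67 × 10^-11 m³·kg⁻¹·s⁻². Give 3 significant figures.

3.88 × 10^-101

Planck density: ρ_P = c⁵/(ℏG²) = 5.20 × 10^96 kg/m³.
2.02 × 10^-4 / 5.20 × 10^96 = 3.88 × 10^-101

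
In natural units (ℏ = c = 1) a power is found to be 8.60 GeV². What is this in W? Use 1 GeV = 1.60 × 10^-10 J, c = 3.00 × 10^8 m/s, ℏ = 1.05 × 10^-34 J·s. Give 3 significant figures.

2.10 × 10^15 W

Power is [E]/[T] = [E]²/ℏ.
1 GeV² → 1/ℏ × (1 GeV in J)² = 2.44 × 10^14 W.
Result: 8.60 × 2.44 × 10^14 = 2.10 × 10^15 W.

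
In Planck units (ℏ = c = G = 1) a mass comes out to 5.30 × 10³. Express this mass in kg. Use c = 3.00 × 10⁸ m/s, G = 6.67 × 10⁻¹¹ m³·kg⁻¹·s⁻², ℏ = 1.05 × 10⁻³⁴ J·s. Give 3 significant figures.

One Planck mass: m_P = √(ℏc/G) = 2.17 × 10⁻⁸ kg.
5.30 × 10³ × 2.17 × 10⁻⁸ kg = 1.15 × 10⁻⁴ kg

1.15 × 10⁻⁴ kg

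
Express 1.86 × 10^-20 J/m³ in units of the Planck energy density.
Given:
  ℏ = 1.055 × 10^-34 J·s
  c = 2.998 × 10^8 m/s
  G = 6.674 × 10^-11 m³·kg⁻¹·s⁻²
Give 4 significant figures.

Planck energy density: u_P = c⁷/(ℏG²) = 4.632 × 10^113 J/m³.
1.86 × 10^-20 / 4.632 × 10^113 = 4.015 × 10^-134

4.015 × 10^-134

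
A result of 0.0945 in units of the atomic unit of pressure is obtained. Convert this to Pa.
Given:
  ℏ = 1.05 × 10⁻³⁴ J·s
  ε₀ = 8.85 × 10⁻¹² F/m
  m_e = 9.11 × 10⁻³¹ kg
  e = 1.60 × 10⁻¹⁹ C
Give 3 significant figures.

2.85 × 10¹² Pa

One atomic unit of pressure: P_au = E_h/a₀³ = m_e⁴e¹⁰/((4πε₀)⁵ℏ⁸) = 3.01 × 10¹³ Pa.
0.0945 × 3.01 × 10¹³ Pa = 2.85 × 10¹² Pa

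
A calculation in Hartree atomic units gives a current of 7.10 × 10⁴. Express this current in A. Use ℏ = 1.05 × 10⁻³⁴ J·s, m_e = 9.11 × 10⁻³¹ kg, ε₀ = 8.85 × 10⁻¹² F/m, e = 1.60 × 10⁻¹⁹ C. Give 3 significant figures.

One atomic unit of electric current: I_au = e E_h/ℏ = m_e e⁵/((4πε₀)²ℏ³) = 6.67 × 10⁻³ A.
7.10 × 10⁴ × 6.67 × 10⁻³ A = 474 A

474 A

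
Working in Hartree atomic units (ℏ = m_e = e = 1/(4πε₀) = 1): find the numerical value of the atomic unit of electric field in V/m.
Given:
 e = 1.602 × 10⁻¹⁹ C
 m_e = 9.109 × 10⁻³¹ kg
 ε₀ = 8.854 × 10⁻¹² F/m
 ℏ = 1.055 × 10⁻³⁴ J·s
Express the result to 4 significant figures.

5.131 × 10¹¹ V/m

From ℏ = m_e = e = 1/(4πε₀) = 1 the electric field scale is E_au = E_h/(e a₀) = m_e²e⁵/((4πε₀)³ℏ⁴).
E_h = 4.354 × 10⁻¹⁸ J
a₀ = 5.297 × 10⁻¹¹ m
E_h/(e·a₀) = 5.131 × 10¹¹ V/m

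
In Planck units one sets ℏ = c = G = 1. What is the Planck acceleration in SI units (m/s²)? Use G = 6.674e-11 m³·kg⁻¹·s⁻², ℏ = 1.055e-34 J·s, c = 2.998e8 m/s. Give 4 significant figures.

a_P = √(c⁷/(ℏG))
  = √(3.092e103)
  = 5.560e51 m/s²

5.560e51 m/s²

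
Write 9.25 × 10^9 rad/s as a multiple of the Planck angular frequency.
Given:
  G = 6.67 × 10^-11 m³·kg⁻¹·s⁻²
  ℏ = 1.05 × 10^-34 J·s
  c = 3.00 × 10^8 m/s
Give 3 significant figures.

4.97 × 10^-34

Planck angular frequency: ω_P = √(c⁵/(ℏG)) = 1.86 × 10^43 rad/s.
9.25 × 10^9 / 1.86 × 10^43 = 4.97 × 10^-34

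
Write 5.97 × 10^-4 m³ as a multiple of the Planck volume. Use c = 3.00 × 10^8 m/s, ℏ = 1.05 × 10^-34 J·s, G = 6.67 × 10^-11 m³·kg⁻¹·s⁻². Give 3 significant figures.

1.43 × 10^101

Planck volume: V_P = (ℏG/c³)^(3/2) = 4.18 × 10^-105 m³.
5.97 × 10^-4 / 4.18 × 10^-105 = 1.43 × 10^101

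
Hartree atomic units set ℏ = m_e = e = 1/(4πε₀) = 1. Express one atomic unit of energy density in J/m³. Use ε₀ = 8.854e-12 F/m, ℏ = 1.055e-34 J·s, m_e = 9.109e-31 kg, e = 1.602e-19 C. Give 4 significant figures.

From ℏ = m_e = e = 1/(4πε₀) = 1 the energy density scale is u_au = E_h/a₀³ = m_e⁴e¹⁰/((4πε₀)⁵ℏ⁸).
E_h = 4.354e-18 J
a₀ = 5.297e-11 m
E_h/a₀³ = 2.929e13 J/m³

2.929e13 J/m³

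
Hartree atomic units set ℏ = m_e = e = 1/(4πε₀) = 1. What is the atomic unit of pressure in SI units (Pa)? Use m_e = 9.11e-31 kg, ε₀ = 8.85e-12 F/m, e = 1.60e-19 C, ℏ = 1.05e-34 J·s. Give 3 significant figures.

The unique combination of the constants set to 1 with dimensions of pressure is P_au = E_h/a₀³ = m_e⁴e¹⁰/((4πε₀)⁵ℏ⁸).
E_h = 4.38e-18 J
a₀ = 5.26e-11 m
E_h/a₀³ = 3.01e13 Pa

3.01e13 Pa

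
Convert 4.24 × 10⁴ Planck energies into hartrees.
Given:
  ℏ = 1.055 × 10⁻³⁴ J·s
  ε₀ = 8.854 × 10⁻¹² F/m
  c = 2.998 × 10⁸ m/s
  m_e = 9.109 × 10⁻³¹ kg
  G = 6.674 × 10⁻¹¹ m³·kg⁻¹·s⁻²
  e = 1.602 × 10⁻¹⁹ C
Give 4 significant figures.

Planck energy: E_P = √(ℏc⁵/G) = 1.957 × 10⁹ J
hartree: E_h = m_e e⁴/(4πε₀ℏ)² = 4.354 × 10⁻¹⁸ J
4.24 × 10⁴ × 1.957 × 10⁹ / 4.354 × 10⁻¹⁸ = 1.905 × 10³¹

1.905 × 10³¹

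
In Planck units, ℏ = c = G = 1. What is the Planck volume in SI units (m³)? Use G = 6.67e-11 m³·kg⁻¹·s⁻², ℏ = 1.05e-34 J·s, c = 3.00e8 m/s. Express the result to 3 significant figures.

4.18e-105 m³

Dimensional analysis gives V_P = (ℏG/c³)^(3/2).
  = √(1.75e-209)
  = 4.18e-105 m³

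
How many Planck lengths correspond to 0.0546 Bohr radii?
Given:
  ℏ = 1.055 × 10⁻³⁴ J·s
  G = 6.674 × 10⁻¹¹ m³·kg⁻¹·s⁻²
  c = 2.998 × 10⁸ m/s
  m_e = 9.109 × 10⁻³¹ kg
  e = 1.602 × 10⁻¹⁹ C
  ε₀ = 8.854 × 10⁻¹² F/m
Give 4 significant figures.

Bohr radius: a₀ = 4πε₀ℏ²/(m_e e²) = 5.297 × 10⁻¹¹ m
Planck length: ℓ_P = √(ℏG/c³) = 1.616 × 10⁻³⁵ m
0.0546 × 5.297 × 10⁻¹¹ / 1.616 × 10⁻³⁵ = 1.789 × 10²³

1.789 × 10²³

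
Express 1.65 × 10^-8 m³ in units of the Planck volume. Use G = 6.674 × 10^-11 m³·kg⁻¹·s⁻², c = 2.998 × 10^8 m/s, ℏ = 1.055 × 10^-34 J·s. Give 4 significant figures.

Planck volume: V_P = (ℏG/c³)^(3/2) = 4.224 × 10^-105 m³.
1.65 × 10^-8 / 4.224 × 10^-105 = 3.906 × 10^96

3.906 × 10^96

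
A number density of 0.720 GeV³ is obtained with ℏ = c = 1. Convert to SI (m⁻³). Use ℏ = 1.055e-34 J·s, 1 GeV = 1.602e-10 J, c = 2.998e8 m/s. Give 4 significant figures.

9.356e46 m⁻³

Number density is [L]⁻³ = [E]³/(ℏc)³.
1 GeV³ → 1/(ℏc)³ × (1 GeV in J)³ = 1.299e47 m⁻³.
Result: 0.720 × 1.299e47 = 9.356e46 m⁻³.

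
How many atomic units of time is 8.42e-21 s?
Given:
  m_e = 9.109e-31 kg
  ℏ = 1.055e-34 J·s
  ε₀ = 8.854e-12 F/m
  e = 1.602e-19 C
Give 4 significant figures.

3.475e-4

atomic unit of time: τ_au = (4πε₀)²ℏ³/(m_e e⁴) = 2.423e-17 s.
8.42e-21 / 2.423e-17 = 3.475e-4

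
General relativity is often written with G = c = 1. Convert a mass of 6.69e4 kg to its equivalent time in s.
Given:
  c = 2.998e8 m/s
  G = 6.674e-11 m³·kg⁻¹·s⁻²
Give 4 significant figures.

1.657e-31 s

Mass → time via G/c³.
6.69e4 kg × (G/c³) = 1.657e-31 s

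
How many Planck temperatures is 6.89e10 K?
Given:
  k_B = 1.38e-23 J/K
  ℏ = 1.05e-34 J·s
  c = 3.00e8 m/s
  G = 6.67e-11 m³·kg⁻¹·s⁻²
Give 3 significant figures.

4.86e-22

Planck temperature: T_P = √(ℏc⁵/G) / k_B = 1.42e32 K.
6.89e10 / 1.42e32 = 4.86e-22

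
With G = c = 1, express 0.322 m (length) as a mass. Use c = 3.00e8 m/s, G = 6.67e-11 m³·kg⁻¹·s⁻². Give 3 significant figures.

4.34e26 kg

Length → mass via c²/G.
0.322 m × (c²/G) = 4.34e26 kg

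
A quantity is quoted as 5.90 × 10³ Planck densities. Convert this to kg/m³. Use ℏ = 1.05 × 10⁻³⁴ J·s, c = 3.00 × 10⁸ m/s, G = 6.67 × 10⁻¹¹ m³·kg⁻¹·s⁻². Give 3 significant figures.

One Planck density: ρ_P = c⁵/(ℏG²) = 5.20 × 10⁹⁶ kg/m³.
5.90 × 10³ × 5.20 × 10⁹⁶ kg/m³ = 3.07 × 10¹⁰⁰ kg/m³

3.07 × 10¹⁰⁰ kg/m³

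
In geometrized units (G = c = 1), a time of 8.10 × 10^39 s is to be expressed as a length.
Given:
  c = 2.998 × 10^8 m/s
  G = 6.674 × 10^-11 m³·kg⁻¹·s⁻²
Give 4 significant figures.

2.428 × 10^48 m

Time → length via c.
8.10 × 10^39 s × (c) = 2.428 × 10^48 m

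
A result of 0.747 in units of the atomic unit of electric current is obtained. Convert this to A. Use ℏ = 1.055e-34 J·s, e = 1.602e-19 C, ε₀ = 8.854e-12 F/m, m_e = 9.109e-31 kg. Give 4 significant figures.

4.939e-3 A

One atomic unit of electric current: I_au = e E_h/ℏ = m_e e⁵/((4πε₀)²ℏ³) = 6.612e-3 A.
0.747 × 6.612e-3 A = 4.939e-3 A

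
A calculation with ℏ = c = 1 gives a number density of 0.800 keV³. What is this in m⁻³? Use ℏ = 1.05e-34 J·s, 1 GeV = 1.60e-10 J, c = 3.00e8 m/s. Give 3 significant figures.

1.05e29 m⁻³

Number density is [L]⁻³ = [E]³/(ℏc)³.
1 GeV³ → 1/(ℏc)³ × (1 GeV in J)³ = 1.31e47 m⁻³.
Convert the energy scale: 0.800 keV³ = 8.00e-19 GeV³.
Result: 8.00e-19 × 1.31e47 = 1.05e29 m⁻³.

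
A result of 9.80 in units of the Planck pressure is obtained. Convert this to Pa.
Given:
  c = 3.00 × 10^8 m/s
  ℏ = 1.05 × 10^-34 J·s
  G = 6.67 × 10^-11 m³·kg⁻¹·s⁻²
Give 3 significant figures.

4.59 × 10^114 Pa

One Planck pressure: p_P = c⁷/(ℏG²) = 4.68 × 10^113 Pa.
9.80 × 4.68 × 10^113 Pa = 4.59 × 10^114 Pa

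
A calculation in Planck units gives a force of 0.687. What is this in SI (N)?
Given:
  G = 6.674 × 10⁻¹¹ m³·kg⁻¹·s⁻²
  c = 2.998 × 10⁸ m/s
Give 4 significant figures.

8.316 × 10⁴³ N

One Planck force: F_P = c⁴/G = 1.210 × 10⁴⁴ N.
0.687 × 1.210 × 10⁴⁴ N = 8.316 × 10⁴³ N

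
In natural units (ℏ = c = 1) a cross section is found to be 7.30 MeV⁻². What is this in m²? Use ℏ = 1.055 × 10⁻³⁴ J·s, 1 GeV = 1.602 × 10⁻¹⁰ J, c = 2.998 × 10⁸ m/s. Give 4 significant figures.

2.846 × 10⁻²⁵ m²

Area is [L]² = [E]⁻²·(ℏc)²; restore (ℏc)².
1 GeV⁻² → (ℏc)² × (1 GeV in J)⁻² = 3.898 × 10⁻³² m².
Convert the energy scale: 7.30 MeV⁻² = 7.30 × 10⁶ GeV⁻².
Result: 7.30 × 10⁶ × 3.898 × 10⁻³² = 2.846 × 10⁻²⁵ m².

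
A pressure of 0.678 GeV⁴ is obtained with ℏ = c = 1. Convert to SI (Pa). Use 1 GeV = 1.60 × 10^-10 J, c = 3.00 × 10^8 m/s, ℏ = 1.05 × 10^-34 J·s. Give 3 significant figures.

1.42 × 10^37 Pa

Pressure is [E]/[L]³ = [E]⁴/(ℏc)³.
1 GeV⁴ → 1/(ℏc)³ × (1 GeV in J)⁴ = 2.10 × 10^37 Pa.
Result: 0.678 × 2.10 × 10^37 = 1.42 × 10^37 Pa.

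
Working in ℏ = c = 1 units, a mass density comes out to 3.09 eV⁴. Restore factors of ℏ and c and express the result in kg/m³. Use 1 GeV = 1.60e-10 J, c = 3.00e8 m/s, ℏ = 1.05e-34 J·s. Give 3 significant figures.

Mass density is [E]/(c²[L]³) = [E]⁴/(ℏ³c⁵).
1 GeV⁴ → 1/(ℏ³c⁵) × (1 GeV in J)⁴ = 2.33e20 kg/m³.
Convert the energy scale: 3.09 eV⁴ = 3.09e-36 GeV⁴.
Result: 3.09e-36 × 2.33e20 = 7.20e-16 kg/m³.

7.20e-16 kg/m³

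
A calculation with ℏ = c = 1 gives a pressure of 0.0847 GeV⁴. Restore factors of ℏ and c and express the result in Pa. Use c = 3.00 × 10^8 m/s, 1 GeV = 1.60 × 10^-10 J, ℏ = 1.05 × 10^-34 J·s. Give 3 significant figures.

1.78 × 10^36 Pa

Pressure is [E]/[L]³ = [E]⁴/(ℏc)³.
1 GeV⁴ → 1/(ℏc)³ × (1 GeV in J)⁴ = 2.10 × 10^37 Pa.
Result: 0.0847 × 2.10 × 10^37 = 1.78 × 10^36 Pa.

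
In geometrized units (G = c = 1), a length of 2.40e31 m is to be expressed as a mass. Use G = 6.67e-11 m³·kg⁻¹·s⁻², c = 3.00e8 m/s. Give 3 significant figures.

Length → mass via c²/G.
2.40e31 m × (c²/G) = 3.24e58 kg

3.24e58 kg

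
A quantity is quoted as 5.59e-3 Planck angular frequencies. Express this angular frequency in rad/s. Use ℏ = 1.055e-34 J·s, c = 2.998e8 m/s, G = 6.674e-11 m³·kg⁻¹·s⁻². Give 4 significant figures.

1.037e41 rad/s

One Planck angular frequency: ω_P = √(c⁵/(ℏG)) = 1.855e43 rad/s.
5.59e-3 × 1.855e43 rad/s = 1.037e41 rad/s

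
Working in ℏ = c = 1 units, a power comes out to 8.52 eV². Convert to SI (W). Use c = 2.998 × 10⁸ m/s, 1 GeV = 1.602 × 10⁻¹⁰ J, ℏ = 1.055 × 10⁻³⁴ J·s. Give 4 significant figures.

Power is [E]/[T] = [E]²/ℏ.
1 GeV² → 1/ℏ × (1 GeV in J)² = 2.433 × 10¹⁴ W.
Convert the energy scale: 8.52 eV² = 8.52 × 10⁻¹⁸ GeV².
Result: 8.52 × 10⁻¹⁸ × 2.433 × 10¹⁴ = 2.073 × 10⁻³ W.

2.073 × 10⁻³ W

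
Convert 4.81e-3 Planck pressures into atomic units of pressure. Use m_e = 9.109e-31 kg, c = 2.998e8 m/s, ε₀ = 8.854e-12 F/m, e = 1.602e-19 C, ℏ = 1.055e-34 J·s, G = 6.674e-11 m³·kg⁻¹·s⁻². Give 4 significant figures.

7.607e97

Planck pressure: p_P = c⁷/(ℏG²) = 4.632e113 Pa
atomic unit of pressure: P_au = E_h/a₀³ = m_e⁴e¹⁰/((4πε₀)⁵ℏ⁸) = 2.929e13 Pa
4.81e-3 × 4.632e113 / 2.929e13 = 7.607e97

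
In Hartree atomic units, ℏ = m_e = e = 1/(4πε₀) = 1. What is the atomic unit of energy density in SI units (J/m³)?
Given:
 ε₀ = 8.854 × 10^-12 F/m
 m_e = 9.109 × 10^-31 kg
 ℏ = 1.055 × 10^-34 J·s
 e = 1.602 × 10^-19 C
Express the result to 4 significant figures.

Dimensional analysis gives u_au = E_h/a₀³ = m_e⁴e¹⁰/((4πε₀)⁵ℏ⁸).
E_h = 4.354 × 10^-18 J
a₀ = 5.297 × 10^-11 m
E_h/a₀³ = 2.929 × 10^13 J/m³

2.929 × 10^13 J/m³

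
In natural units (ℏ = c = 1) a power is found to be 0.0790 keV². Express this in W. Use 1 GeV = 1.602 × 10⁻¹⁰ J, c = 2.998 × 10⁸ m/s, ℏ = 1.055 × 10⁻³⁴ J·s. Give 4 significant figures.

19.22 W

Power is [E]/[T] = [E]²/ℏ.
1 GeV² → 1/ℏ × (1 GeV in J)² = 2.433 × 10¹⁴ W.
Convert the energy scale: 0.0790 keV² = 7.90 × 10⁻¹⁴ GeV².
Result: 7.90 × 10⁻¹⁴ × 2.433 × 10¹⁴ = 19.22 W.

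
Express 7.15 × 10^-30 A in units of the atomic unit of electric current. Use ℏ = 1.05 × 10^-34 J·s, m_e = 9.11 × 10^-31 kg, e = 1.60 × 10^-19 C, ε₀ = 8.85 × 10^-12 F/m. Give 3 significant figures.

atomic unit of electric current: I_au = e E_h/ℏ = m_e e⁵/((4πε₀)²ℏ³) = 6.67 × 10^-3 A.
7.15 × 10^-30 / 6.67 × 10^-3 = 1.07 × 10^-27

1.07 × 10^-27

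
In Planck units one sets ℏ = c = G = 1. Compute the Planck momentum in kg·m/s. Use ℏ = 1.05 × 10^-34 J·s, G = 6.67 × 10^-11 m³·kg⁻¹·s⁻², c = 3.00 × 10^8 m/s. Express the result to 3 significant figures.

6.52 kg·m/s

p_P = √(ℏc³/G)
  = √(42.5)
  = 6.52 kg·m/s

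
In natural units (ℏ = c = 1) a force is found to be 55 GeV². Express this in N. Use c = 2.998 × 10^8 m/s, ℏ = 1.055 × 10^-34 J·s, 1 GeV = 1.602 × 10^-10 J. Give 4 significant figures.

4.463 × 10^7 N

Force is [E]/[L] = [E]²/(ℏc); restore (ℏc)⁻¹.
1 GeV² → 1/(ℏc) × (1 GeV in J)² = 8.114 × 10^5 N.
Result: 55 × 8.114 × 10^5 = 4.463 × 10^7 N.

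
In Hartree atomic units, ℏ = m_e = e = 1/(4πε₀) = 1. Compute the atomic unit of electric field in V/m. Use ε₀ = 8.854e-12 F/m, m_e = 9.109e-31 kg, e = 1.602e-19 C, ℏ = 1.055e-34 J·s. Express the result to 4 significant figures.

5.131e11 V/m

From ℏ = m_e = e = 1/(4πε₀) = 1 the electric field scale is E_au = E_h/(e a₀) = m_e²e⁵/((4πε₀)³ℏ⁴).
E_h = 4.354e-18 J
a₀ = 5.297e-11 m
E_h/(e·a₀) = 5.131e11 V/m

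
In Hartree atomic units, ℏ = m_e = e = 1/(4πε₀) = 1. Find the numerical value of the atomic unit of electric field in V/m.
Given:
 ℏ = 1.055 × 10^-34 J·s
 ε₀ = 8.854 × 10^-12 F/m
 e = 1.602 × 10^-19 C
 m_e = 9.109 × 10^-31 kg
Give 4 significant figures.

5.131 × 10^11 V/m

Dimensional analysis gives E_au = E_h/(e a₀) = m_e²e⁵/((4πε₀)³ℏ⁴).
E_h = 4.354 × 10^-18 J
a₀ = 5.297 × 10^-11 m
E_h/(e·a₀) = 5.131 × 10^11 V/m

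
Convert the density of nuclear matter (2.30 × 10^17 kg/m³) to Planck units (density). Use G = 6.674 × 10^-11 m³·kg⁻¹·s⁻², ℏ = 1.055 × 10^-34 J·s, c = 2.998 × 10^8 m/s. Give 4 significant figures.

Planck density: ρ_P = c⁵/(ℏG²) = 5.154 × 10^96 kg/m³.
2.30 × 10^17 / 5.154 × 10^96 = 4.463 × 10^-80

4.463 × 10^-80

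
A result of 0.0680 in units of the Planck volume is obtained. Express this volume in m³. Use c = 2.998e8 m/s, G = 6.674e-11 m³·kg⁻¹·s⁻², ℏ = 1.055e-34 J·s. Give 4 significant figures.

One Planck volume: V_P = (ℏG/c³)^(3/2) = 4.224e-105 m³.
0.0680 × 4.224e-105 m³ = 2.872e-106 m³

2.872e-106 m³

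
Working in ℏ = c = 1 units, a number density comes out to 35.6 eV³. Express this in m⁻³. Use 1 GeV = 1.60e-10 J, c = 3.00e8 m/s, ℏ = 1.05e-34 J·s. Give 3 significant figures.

Number density is [L]⁻³ = [E]³/(ℏc)³.
1 GeV³ → 1/(ℏc)³ × (1 GeV in J)³ = 1.31e47 m⁻³.
Convert the energy scale: 35.6 eV³ = 3.56e-26 GeV³.
Result: 3.56e-26 × 1.31e47 = 4.67e21 m⁻³.

4.67e21 m⁻³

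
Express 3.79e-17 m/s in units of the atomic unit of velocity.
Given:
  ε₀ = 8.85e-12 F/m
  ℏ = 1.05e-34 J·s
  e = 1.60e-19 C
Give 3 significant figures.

1.73e-23

atomic unit of velocity: v_au = e²/(4πε₀ℏ) = 2.19e6 m/s.
3.79e-17 / 2.19e6 = 1.73e-23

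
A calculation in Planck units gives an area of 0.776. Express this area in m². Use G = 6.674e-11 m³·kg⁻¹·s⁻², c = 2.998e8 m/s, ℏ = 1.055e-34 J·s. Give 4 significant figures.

2.028e-70 m²

One Planck area: A_P = ℏG/c³ = 2.613e-70 m².
0.776 × 2.613e-70 m² = 2.028e-70 m²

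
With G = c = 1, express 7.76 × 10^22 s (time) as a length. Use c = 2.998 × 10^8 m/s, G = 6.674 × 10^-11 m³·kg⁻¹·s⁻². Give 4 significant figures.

Time → length via c.
7.76 × 10^22 s × (c) = 2.326 × 10^31 m

2.326 × 10^31 m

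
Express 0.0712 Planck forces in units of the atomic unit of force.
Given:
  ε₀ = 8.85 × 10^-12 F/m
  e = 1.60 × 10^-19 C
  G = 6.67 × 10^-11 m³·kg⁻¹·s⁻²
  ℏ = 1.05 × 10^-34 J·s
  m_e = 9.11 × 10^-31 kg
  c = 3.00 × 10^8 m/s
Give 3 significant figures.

1.04 × 10^50

Planck force: F_P = c⁴/G = 1.21 × 10^44 N
atomic unit of force: F_au = E_h/a₀ = m_e²e⁶/((4πε₀)³ℏ⁴) = 8.33 × 10^-8 N
0.0712 × 1.21 × 10^44 / 8.33 × 10^-8 = 1.04 × 10^50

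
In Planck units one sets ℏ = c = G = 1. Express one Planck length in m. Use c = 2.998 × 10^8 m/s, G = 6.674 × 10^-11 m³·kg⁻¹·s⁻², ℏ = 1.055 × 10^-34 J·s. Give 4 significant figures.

1.616 × 10^-35 m

ℓ_P = √(ℏG/c³)
  = √(2.613 × 10^-70)
  = 1.616 × 10^-35 m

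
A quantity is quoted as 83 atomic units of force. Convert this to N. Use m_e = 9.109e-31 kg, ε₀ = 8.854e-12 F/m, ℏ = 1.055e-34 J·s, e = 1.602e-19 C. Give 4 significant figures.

One atomic unit of force: F_au = E_h/a₀ = m_e²e⁶/((4πε₀)³ℏ⁴) = 8.220e-8 N.
83 × 8.220e-8 N = 6.822e-6 N

6.822e-6 N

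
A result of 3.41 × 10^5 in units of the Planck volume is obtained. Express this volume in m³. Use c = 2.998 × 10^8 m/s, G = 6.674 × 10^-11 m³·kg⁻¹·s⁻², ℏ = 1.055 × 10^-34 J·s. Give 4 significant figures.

One Planck volume: V_P = (ℏG/c³)^(3/2) = 4.224 × 10^-105 m³.
3.41 × 10^5 × 4.224 × 10^-105 m³ = 1.440 × 10^-99 m³

1.440 × 10^-99 m³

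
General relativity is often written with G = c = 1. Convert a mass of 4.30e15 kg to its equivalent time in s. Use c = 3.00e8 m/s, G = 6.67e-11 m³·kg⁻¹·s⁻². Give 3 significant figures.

Mass → time via G/c³.
4.30e15 kg × (G/c³) = 1.06e-20 s

1.06e-20 s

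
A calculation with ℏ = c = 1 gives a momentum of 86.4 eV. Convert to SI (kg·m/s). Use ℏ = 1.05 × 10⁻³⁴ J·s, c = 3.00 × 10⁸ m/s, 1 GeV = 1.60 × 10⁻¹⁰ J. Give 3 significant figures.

Momentum is [E]/c; divide by c.
1 GeV → 1/c × (1 GeV in J) = 5.33 × 10⁻¹⁹ kg·m/s.
Convert the energy scale: 86.4 eV = 8.64 × 10⁻⁸ GeV.
Result: 8.64 × 10⁻⁸ × 5.33 × 10⁻¹⁹ = 4.61 × 10⁻²⁶ kg·m/s.

4.61 × 10⁻²⁶ kg·m/s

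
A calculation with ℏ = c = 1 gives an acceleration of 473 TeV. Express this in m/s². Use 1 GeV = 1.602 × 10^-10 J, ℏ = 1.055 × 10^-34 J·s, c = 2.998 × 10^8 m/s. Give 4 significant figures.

2.153 × 10^38 m/s²

Acceleration is [L]/[T]² = c·[E]/ℏ.
1 GeV → c/ℏ × (1 GeV in J) = 4.552 × 10^32 m/s².
Convert the energy scale: 473 TeV = 4.73 × 10^5 GeV.
Result: 4.73 × 10^5 × 4.552 × 10^32 = 2.153 × 10^38 m/s².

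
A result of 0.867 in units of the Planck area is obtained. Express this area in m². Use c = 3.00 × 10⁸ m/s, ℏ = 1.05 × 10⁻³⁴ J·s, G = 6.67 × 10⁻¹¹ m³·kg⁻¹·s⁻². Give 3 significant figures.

2.25 × 10⁻⁷⁰ m²

One Planck area: A_P = ℏG/c³ = 2.59 × 10⁻⁷⁰ m².
0.867 × 2.59 × 10⁻⁷⁰ m² = 2.25 × 10⁻⁷⁰ m²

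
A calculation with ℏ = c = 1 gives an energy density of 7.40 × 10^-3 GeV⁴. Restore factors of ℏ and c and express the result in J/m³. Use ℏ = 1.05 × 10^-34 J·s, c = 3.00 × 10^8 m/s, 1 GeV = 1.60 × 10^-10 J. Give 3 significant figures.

[E]/[L]³ = [E]⁴/(ℏc)³; restore (ℏc)⁻³.
1 GeV⁴ → 1/(ℏc)³ × (1 GeV in J)⁴ = 2.10 × 10^37 J/m³.
Result: 7.40 × 10^-3 × 2.10 × 10^37 = 1.55 × 10^35 J/m³.

1.55 × 10^35 J/m³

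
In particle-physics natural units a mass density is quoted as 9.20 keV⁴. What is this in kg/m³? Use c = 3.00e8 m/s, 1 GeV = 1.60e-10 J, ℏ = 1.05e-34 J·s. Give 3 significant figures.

2.14e-3 kg/m³

Mass density is [E]/(c²[L]³) = [E]⁴/(ℏ³c⁵).
1 GeV⁴ → 1/(ℏ³c⁵) × (1 GeV in J)⁴ = 2.33e20 kg/m³.
Convert the energy scale: 9.20 keV⁴ = 9.20e-24 GeV⁴.
Result: 9.20e-24 × 2.33e20 = 2.14e-3 kg/m³.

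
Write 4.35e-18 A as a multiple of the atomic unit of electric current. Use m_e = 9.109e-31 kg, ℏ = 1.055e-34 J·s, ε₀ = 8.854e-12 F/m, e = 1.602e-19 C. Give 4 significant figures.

6.579e-16

atomic unit of electric current: I_au = e E_h/ℏ = m_e e⁵/((4πε₀)²ℏ³) = 6.612e-3 A.
4.35e-18 / 6.612e-3 = 6.579e-16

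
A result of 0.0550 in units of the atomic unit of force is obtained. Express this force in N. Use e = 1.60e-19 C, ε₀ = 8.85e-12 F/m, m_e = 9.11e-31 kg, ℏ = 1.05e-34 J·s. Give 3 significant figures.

4.58e-9 N

One atomic unit of force: F_au = E_h/a₀ = m_e²e⁶/((4πε₀)³ℏ⁴) = 8.33e-8 N.
0.0550 × 8.33e-8 N = 4.58e-9 N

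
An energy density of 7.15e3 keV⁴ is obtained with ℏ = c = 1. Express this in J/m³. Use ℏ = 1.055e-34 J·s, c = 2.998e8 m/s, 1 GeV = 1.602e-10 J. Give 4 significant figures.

[E]/[L]³ = [E]⁴/(ℏc)³; restore (ℏc)⁻³.
1 GeV⁴ → 1/(ℏc)³ × (1 GeV in J)⁴ = 2.082e37 J/m³.
Convert the energy scale: 7.15e3 keV⁴ = 7.15e-21 GeV⁴.
Result: 7.15e-21 × 2.082e37 = 1.488e17 J/m³.

1.488e17 J/m³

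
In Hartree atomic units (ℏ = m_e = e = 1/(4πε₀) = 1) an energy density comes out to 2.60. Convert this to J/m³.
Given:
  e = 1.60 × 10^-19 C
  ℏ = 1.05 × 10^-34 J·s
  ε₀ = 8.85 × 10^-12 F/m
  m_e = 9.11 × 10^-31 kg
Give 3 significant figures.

One atomic unit of energy density: u_au = E_h/a₀³ = m_e⁴e¹⁰/((4πε₀)⁵ℏ⁸) = 3.01 × 10^13 J/m³.
2.60 × 3.01 × 10^13 J/m³ = 7.83 × 10^13 J/m³

7.83 × 10^13 J/m³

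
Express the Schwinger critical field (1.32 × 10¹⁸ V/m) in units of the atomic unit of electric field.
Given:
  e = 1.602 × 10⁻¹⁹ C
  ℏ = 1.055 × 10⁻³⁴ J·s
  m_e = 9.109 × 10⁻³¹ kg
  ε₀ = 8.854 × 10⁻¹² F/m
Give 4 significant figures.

2.573 × 10⁶

atomic unit of electric field: E_au = E_h/(e a₀) = m_e²e⁵/((4πε₀)³ℏ⁴) = 5.131 × 10¹¹ V/m.
1.32 × 10¹⁸ / 5.131 × 10¹¹ = 2.573 × 10⁶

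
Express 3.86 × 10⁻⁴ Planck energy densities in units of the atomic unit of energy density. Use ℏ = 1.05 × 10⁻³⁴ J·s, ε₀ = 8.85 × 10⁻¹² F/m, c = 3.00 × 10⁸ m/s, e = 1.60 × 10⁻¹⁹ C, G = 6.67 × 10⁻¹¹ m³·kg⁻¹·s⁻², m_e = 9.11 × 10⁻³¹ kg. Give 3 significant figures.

6.00 × 10⁹⁶

Planck energy density: u_P = c⁷/(ℏG²) = 4.68 × 10¹¹³ J/m³
atomic unit of energy density: u_au = E_h/a₀³ = m_e⁴e¹⁰/((4πε₀)⁵ℏ⁸) = 3.01 × 10¹³ J/m³
3.86 × 10⁻⁴ × 4.68 × 10¹¹³ / 3.01 × 10¹³ = 6.00 × 10⁹⁶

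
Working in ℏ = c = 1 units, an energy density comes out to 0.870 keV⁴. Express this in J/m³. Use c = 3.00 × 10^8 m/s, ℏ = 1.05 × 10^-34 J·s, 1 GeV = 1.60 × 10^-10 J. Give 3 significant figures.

[E]/[L]³ = [E]⁴/(ℏc)³; restore (ℏc)⁻³.
1 GeV⁴ → 1/(ℏc)³ × (1 GeV in J)⁴ = 2.10 × 10^37 J/m³.
Convert the energy scale: 0.870 keV⁴ = 8.70 × 10^-25 GeV⁴.
Result: 8.70 × 10^-25 × 2.10 × 10^37 = 1.82 × 10^13 J/m³.

1.82 × 10^13 J/m³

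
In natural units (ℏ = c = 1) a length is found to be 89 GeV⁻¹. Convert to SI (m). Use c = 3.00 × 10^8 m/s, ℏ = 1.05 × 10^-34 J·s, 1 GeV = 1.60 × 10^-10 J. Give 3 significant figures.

1.75 × 10^-14 m

A length is [E]⁻¹ in ℏ=c=1; restore one factor of ℏc.
1 GeV⁻¹ → ℏc × (1 GeV in J)⁻¹ = 1.97 × 10^-16 m.
Result: 89 × 1.97 × 10^-16 = 1.75 × 10^-14 m.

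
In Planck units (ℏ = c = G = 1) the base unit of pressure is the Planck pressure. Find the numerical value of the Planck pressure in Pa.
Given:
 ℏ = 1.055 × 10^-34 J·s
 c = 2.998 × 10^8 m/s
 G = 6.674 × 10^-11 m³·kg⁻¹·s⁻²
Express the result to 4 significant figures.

4.632 × 10^113 Pa

p_P = c⁷/(ℏG²)
  = 2.177 × 10^59 / 4.699 × 10^-55
  = 4.632 × 10^113 Pa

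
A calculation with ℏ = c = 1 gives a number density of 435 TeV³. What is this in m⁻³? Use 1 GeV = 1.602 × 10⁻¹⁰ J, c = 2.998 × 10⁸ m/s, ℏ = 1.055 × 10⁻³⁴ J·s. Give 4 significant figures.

Number density is [L]⁻³ = [E]³/(ℏc)³.
1 GeV³ → 1/(ℏc)³ × (1 GeV in J)³ = 1.299 × 10⁴⁷ m⁻³.
Convert the energy scale: 435 TeV³ = 4.35 × 10¹¹ GeV³.
Result: 4.35 × 10¹¹ × 1.299 × 10⁴⁷ = 5.652 × 10⁵⁸ m⁻³.

5.652 × 10⁵⁸ m⁻³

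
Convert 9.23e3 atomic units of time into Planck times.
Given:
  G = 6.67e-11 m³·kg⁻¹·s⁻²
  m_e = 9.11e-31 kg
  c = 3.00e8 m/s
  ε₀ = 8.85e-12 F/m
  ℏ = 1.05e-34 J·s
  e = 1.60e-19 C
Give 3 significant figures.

atomic unit of time: τ_au = (4πε₀)²ℏ³/(m_e e⁴) = 2.40e-17 s
Planck time: t_P = √(ℏG/c⁵) = 5.37e-44 s
9.23e3 × 2.40e-17 / 5.37e-44 = 4.12e30

4.12e30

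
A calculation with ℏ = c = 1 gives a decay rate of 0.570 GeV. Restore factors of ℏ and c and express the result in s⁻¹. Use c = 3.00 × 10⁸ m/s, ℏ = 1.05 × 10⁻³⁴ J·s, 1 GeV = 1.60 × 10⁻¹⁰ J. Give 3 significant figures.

8.69 × 10²³ s⁻¹

A rate is [E]/ℏ; divide by ℏ.
1 GeV → 1/ℏ × (1 GeV in J) = 1.52 × 10²⁴ s⁻¹.
Result: 0.570 × 1.52 × 10²⁴ = 8.69 × 10²³ s⁻¹.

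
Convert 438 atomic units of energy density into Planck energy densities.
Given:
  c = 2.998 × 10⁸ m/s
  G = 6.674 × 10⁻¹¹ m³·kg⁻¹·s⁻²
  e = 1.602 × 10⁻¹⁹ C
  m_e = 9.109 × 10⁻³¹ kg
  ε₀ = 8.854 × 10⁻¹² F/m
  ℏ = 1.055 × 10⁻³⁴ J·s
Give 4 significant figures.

atomic unit of energy density: u_au = E_h/a₀³ = m_e⁴e¹⁰/((4πε₀)⁵ℏ⁸) = 2.929 × 10¹³ J/m³
Planck energy density: u_P = c⁷/(ℏG²) = 4.632 × 10¹¹³ J/m³
438 × 2.929 × 10¹³ / 4.632 × 10¹¹³ = 2.770 × 10⁻⁹⁸

2.770 × 10⁻⁹⁸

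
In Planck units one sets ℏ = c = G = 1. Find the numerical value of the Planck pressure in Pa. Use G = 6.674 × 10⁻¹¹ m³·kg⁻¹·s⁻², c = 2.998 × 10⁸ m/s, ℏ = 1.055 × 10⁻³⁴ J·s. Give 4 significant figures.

4.632 × 10¹¹³ Pa

p_P = c⁷/(ℏG²)
  = 2.177 × 10⁵⁹ / 4.699 × 10⁻⁵⁵
  = 4.632 × 10¹¹³ Pa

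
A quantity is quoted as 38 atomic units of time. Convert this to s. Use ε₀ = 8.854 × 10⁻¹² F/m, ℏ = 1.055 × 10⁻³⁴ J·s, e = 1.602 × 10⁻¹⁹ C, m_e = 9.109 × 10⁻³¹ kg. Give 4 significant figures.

9.207 × 10⁻¹⁶ s

One atomic unit of time: τ_au = (4πε₀)²ℏ³/(m_e e⁴) = 2.423 × 10⁻¹⁷ s.
38 × 2.423 × 10⁻¹⁷ s = 9.207 × 10⁻¹⁶ s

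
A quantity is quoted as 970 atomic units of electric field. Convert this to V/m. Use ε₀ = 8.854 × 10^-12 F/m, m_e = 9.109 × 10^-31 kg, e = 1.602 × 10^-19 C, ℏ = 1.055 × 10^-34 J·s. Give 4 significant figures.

One atomic unit of electric field: E_au = E_h/(e a₀) = m_e²e⁵/((4πε₀)³ℏ⁴) = 5.131 × 10^11 V/m.
970 × 5.131 × 10^11 V/m = 4.977 × 10^14 V/m

4.977 × 10^14 V/m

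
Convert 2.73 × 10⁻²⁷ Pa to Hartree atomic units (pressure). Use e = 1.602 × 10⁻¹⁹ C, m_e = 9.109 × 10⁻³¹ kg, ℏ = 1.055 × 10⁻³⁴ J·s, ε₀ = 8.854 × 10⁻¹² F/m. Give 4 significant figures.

atomic unit of pressure: P_au = E_h/a₀³ = m_e⁴e¹⁰/((4πε₀)⁵ℏ⁸) = 2.929 × 10¹³ Pa.
2.73 × 10⁻²⁷ / 2.929 × 10¹³ = 9.320 × 10⁻⁴¹

9.320 × 10⁻⁴¹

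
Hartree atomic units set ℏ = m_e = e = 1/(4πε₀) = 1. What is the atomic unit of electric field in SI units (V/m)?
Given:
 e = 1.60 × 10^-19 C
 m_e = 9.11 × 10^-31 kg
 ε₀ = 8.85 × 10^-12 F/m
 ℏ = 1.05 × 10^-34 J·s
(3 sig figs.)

From ℏ = m_e = e = 1/(4πε₀) = 1 the electric field scale is E_au = E_h/(e a₀) = m_e²e⁵/((4πε₀)³ℏ⁴).
E_h = 4.38 × 10^-18 J
a₀ = 5.26 × 10^-11 m
E_h/(e·a₀) = 5.20 × 10^11 V/m

5.20 × 10^11 V/m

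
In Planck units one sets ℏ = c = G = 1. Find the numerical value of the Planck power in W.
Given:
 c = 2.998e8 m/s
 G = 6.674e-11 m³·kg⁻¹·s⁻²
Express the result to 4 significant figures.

3.629e52 W

P_P = c⁵/G
  = 2.422e42 / 6.674e-11
  = 3.629e52 W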